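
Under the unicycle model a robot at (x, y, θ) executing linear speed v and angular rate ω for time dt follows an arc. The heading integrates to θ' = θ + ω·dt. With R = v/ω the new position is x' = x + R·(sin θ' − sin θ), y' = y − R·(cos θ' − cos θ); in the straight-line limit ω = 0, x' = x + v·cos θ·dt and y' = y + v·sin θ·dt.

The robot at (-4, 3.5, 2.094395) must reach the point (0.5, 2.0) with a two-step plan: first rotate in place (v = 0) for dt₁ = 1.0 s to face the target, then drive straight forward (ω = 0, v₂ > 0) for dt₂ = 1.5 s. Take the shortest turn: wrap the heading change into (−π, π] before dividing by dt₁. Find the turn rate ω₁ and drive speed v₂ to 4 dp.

ω₁ = -2.4161, v₂ = 3.1623

heading to target = atan2(2−3.5, 0.5−-4) = -0.3218
Δθ = wrap(-0.3218 − 2.0944) = -2.4161; ω₁ = Δθ/dt₁ = -2.4161
distance = √((0.5−-4)² + (2−3.5)²) = 4.7434; v₂ = distance/dt₂ = 3.1623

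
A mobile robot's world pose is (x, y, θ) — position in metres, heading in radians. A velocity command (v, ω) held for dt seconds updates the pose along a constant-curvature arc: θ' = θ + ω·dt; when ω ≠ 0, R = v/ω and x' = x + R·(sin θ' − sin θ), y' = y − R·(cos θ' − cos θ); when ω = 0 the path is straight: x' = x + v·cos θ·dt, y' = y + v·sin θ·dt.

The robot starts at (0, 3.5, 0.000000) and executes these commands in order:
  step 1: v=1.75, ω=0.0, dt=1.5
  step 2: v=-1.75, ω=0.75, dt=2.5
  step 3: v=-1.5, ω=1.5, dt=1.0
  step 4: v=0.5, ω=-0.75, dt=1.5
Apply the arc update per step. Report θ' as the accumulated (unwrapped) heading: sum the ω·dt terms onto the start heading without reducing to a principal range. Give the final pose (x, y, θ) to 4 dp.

(0.9113, 0.0242, 2.2500)

step 1: θ'=0.0000 (straight) → pose (2.6250, 3.5000, 0.0000)
step 2: θ'=1.8750 (R=-2.3333) → pose (0.3988, 0.4678, 1.8750)
step 3: θ'=3.3750 (R=-1.0000) → pose (1.5842, -0.2056, 3.3750)
step 4: θ'=2.2500 (R=-0.6667) → pose (0.9113, 0.0242, 2.2500)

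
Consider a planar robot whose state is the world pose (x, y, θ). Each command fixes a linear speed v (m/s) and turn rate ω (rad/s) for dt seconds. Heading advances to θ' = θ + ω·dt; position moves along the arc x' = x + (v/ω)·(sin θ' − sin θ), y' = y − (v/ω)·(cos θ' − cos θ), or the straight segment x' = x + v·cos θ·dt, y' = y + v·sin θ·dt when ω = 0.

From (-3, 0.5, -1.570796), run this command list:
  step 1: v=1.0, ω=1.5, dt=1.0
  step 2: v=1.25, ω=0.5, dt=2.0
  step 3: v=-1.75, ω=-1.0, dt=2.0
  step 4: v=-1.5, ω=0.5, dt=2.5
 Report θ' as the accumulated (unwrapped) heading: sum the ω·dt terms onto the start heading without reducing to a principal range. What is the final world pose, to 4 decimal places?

step 1: θ'=-0.0708 (R=0.6667) → pose (-2.3805, -0.1650, -0.0708)
step 2: θ'=0.9292 (R=2.5000) → pose (-0.2008, 0.8326, 0.9292)
step 3: θ'=-1.0708 (R=1.7500) → pose (-3.1386, 1.0409, -1.0708)
step 4: θ'=0.1792 (R=-3.0000) → pose (-6.3060, 2.5546, 0.1792)

(-6.3060, 2.5546, 0.1792)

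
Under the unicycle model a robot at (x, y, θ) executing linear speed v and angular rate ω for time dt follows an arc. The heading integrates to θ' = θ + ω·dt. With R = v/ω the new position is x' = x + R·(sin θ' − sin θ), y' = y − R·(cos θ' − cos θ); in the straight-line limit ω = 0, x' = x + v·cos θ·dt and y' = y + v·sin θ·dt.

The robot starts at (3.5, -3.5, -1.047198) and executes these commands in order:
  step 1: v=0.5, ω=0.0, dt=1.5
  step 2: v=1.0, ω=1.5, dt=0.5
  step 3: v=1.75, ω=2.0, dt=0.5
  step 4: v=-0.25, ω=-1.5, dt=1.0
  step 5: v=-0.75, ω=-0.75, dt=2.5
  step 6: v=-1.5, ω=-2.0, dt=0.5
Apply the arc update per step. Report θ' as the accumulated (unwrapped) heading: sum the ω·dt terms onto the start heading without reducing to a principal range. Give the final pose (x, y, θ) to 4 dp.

(5.8338, -2.7054, -3.6722)

step 1: θ'=-1.0472 (straight) → pose (3.8750, -4.1495, -1.0472)
step 2: θ'=-0.2972 (R=0.6667) → pose (4.2571, -4.4536, -0.2972)
step 3: θ'=0.7028 (R=0.8750) → pose (5.0789, -4.2846, 0.7028)
step 4: θ'=-0.7972 (R=0.1667) → pose (4.8520, -4.2739, -0.7972)
step 5: θ'=-2.6722 (R=1.0000) → pose (5.1150, -2.6834, -2.6722)
step 6: θ'=-3.6722 (R=0.7500) → pose (5.8338, -2.7054, -3.6722)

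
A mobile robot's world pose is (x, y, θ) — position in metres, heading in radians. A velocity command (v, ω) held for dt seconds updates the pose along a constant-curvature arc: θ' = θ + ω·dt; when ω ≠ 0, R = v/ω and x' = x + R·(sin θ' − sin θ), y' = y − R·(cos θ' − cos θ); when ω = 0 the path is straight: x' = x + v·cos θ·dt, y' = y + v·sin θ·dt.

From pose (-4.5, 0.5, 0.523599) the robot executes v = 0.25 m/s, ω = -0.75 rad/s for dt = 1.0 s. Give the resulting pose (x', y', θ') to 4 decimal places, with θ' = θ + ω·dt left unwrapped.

(-4.2585, 0.5362, -0.2264)

θ' = 0.5236 + -0.75·1.0 = -0.2264
R = v/ω = 0.25/-0.75 = -0.3333
x' = -4.5 + -0.3333·(sin -0.2264 − sin 0.5236) = -4.2585
y' = 0.5 − -0.3333·(cos -0.2264 − cos 0.5236) = 0.5362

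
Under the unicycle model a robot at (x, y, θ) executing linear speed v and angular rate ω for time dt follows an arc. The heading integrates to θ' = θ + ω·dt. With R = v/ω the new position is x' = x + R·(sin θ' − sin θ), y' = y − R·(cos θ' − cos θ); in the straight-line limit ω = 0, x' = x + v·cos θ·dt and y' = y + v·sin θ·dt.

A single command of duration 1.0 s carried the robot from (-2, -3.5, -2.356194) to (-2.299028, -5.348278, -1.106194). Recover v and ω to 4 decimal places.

v = 2.0000, ω = 1.2500

Δθ = -1.106194 − -2.356194 = 1.250000
ω = Δθ/dt = 1.250000/1.0 = 1.2500
R = −Δy/(cos θ' − cos θ) = 1.6000
v = R·ω = 1.6000·1.2500 = 2.0000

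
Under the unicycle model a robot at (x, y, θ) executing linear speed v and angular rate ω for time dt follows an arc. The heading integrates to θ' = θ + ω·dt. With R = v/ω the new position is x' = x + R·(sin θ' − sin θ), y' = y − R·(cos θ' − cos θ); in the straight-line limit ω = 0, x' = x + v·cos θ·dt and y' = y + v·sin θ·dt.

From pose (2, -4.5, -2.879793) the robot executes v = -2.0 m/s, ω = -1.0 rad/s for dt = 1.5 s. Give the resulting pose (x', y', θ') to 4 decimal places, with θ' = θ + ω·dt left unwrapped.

θ' = -2.8798 + -1.0·1.5 = -4.3798
R = v/ω = -2.0/-1.0 = 2.0000
x' = 2 + 2.0000·(sin -4.3798 − sin -2.8798) = 4.4080
y' = -4.5 − 2.0000·(cos -4.3798 − cos -2.8798) = -5.7789

(4.4080, -5.7789, -4.3798)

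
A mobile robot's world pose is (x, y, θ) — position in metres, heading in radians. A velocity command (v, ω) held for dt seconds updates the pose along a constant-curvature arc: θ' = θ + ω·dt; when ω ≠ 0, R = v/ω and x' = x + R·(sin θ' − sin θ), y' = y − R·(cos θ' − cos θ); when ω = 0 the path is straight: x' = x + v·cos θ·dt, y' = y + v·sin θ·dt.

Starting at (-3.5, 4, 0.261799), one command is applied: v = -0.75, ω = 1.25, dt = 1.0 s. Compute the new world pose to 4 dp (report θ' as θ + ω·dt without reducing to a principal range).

θ' = 0.2618 + 1.25·1.0 = 1.5118
R = v/ω = -0.75/1.25 = -0.6000
x' = -3.5 + -0.6000·(sin 1.5118 − sin 0.2618) = -3.9437
y' = 4 − -0.6000·(cos 1.5118 − cos 0.2618) = 3.4558

(-3.9437, 3.4558, 1.5118)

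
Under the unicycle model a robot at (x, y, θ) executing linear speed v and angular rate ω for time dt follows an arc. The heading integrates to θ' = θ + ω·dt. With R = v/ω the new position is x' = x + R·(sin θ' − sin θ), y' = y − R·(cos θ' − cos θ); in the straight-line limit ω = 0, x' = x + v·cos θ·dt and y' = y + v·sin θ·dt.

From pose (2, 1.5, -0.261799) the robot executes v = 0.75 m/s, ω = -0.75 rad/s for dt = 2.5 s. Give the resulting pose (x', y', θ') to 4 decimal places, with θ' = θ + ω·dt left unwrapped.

θ' = -0.2618 + -0.75·2.5 = -2.1368
R = v/ω = 0.75/-0.75 = -1.0000
x' = 2 + -1.0000·(sin -2.1368 − sin -0.2618) = 2.5852
y' = 1.5 − -1.0000·(cos -2.1368 − cos -0.2618) = -0.0022

(2.5852, -0.0022, -2.1368)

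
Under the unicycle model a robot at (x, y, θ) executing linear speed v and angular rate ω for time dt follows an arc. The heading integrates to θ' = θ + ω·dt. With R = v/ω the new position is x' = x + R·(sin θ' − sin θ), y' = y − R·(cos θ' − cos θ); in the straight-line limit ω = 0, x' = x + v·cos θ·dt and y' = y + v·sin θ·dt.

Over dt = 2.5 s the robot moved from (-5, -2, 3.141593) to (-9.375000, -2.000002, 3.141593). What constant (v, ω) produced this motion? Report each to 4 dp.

Δθ = 3.141593 − 3.141593 = 0.000000
ω = Δθ/dt = 0.000000/2.5 = 0.0000
ω = 0 → v = (Δx·cos θ + Δy·sin θ)/dt = 1.7500

v = 1.7500, ω = 0.0000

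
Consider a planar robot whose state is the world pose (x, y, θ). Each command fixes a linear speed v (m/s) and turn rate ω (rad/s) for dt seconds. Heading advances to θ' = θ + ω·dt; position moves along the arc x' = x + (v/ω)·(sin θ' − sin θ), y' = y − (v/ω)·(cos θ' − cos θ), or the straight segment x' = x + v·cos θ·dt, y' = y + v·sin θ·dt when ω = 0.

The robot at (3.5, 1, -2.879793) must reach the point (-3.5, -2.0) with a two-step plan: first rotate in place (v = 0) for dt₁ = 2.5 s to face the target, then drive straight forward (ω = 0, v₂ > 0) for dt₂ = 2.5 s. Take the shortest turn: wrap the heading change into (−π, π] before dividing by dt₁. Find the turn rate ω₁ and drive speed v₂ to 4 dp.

ω₁ = 0.0572, v₂ = 3.0463

heading to target = atan2(-2−1, -3.5−3.5) = -2.7367
Δθ = wrap(-2.7367 − -2.8798) = 0.1431; ω₁ = Δθ/dt₁ = 0.0572
distance = √((-3.5−3.5)² + (-2−1)²) = 7.6158; v₂ = distance/dt₂ = 3.0463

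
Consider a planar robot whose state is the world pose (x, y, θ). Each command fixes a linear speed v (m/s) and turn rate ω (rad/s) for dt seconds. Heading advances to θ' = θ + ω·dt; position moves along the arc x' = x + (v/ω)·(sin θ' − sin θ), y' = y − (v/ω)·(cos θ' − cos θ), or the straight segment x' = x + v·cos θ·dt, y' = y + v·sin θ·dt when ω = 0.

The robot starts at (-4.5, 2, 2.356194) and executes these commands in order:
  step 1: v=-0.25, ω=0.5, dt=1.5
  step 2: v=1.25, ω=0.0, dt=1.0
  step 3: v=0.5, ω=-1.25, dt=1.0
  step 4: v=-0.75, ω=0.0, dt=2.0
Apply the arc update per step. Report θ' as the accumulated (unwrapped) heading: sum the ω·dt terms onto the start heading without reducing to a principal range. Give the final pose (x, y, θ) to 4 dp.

step 1: θ'=3.1062 (R=-0.5000) → pose (-4.1641, 1.8539, 3.1062)
step 2: θ'=3.1062 (straight) → pose (-5.4134, 1.8981, 3.1062)
step 3: θ'=1.8562 (R=-0.4000) → pose (-5.7830, 2.1852, 1.8562)
step 4: θ'=1.8562 (straight) → pose (-5.3607, 0.7459, 1.8562)

(-5.3607, 0.7459, 1.8562)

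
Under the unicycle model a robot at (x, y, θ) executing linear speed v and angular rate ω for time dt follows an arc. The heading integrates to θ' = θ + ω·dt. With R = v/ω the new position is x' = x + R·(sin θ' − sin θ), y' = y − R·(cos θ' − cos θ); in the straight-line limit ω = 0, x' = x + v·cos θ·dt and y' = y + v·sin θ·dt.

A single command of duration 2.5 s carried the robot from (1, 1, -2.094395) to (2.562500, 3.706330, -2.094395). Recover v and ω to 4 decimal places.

v = -1.2500, ω = 0.0000

Δθ = -2.094395 − -2.094395 = 0.000000
ω = Δθ/dt = 0.000000/2.5 = 0.0000
ω = 0 → v = (Δx·cos θ + Δy·sin θ)/dt = -1.2500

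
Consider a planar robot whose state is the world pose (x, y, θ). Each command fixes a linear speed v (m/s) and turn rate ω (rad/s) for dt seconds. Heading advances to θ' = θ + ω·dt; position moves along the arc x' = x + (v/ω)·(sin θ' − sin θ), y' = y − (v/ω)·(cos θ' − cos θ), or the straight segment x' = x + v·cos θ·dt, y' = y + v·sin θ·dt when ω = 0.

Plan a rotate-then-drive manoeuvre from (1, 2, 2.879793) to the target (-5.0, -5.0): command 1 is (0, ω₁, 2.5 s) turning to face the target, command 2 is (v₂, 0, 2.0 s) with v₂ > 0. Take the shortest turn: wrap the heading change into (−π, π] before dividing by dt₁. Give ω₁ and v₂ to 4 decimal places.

heading to target = atan2(-5−2, -5−1) = -2.2794
Δθ = wrap(-2.2794 − 2.8798) = 1.1240; ω₁ = Δθ/dt₁ = 0.4496
distance = √((-5−1)² + (-5−2)²) = 9.2195; v₂ = distance/dt₂ = 4.6098

ω₁ = 0.4496, v₂ = 4.6098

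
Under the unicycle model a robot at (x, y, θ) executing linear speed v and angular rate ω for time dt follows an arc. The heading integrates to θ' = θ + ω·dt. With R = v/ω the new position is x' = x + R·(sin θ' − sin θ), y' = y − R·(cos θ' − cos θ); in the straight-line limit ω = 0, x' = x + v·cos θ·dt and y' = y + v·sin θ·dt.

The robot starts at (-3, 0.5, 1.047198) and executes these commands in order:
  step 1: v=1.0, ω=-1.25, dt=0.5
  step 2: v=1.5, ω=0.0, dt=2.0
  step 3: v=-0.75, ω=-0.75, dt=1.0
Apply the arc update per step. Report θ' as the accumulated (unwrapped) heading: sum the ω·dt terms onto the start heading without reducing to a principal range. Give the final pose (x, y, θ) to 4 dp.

step 1: θ'=0.4222 (R=-0.8000) → pose (-2.6350, 0.8298, 0.4222)
step 2: θ'=0.4222 (straight) → pose (0.1016, 2.0591, 0.4222)
step 3: θ'=-0.3278 (R=1.0000) → pose (-0.6302, 2.0245, -0.3278)

(-0.6302, 2.0245, -0.3278)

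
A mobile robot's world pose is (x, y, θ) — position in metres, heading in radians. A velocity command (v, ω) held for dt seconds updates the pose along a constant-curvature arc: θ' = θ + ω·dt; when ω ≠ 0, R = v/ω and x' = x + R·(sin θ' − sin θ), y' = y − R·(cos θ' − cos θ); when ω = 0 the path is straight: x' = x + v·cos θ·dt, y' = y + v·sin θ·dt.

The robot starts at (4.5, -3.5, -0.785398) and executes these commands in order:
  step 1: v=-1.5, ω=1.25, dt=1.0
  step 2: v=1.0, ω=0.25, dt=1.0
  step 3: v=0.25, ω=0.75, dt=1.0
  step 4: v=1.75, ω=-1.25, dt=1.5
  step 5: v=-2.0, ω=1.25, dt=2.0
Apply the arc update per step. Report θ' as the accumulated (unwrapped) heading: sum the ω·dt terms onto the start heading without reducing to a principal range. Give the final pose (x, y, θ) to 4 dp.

step 1: θ'=0.4646 (R=-1.2000) → pose (3.1138, -3.2757, 0.4646)
step 2: θ'=0.7146 (R=4.0000) → pose (3.9428, -2.7211, 0.7146)
step 3: θ'=1.4646 (R=0.3333) → pose (4.0558, -2.5047, 1.4646)
step 4: θ'=-0.4104 (R=-1.4000) → pose (6.0065, -1.3693, -0.4104)
step 5: θ'=2.0896 (R=-1.6000) → pose (3.9787, -3.6298, 2.0896)

(3.9787, -3.6298, 2.0896)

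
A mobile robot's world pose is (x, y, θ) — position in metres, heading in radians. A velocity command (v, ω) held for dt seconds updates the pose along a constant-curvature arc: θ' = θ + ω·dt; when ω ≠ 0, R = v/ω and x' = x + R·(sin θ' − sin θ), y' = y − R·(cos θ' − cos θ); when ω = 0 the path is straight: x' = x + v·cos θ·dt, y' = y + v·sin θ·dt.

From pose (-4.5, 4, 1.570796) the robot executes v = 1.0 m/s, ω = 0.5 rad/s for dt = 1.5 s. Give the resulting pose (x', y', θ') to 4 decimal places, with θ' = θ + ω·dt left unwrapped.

(-5.0366, 5.3633, 2.3208)

θ' = 1.5708 + 0.5·1.5 = 2.3208
R = v/ω = 1.0/0.5 = 2.0000
x' = -4.5 + 2.0000·(sin 2.3208 − sin 1.5708) = -5.0366
y' = 4 − 2.0000·(cos 2.3208 − cos 1.5708) = 5.3633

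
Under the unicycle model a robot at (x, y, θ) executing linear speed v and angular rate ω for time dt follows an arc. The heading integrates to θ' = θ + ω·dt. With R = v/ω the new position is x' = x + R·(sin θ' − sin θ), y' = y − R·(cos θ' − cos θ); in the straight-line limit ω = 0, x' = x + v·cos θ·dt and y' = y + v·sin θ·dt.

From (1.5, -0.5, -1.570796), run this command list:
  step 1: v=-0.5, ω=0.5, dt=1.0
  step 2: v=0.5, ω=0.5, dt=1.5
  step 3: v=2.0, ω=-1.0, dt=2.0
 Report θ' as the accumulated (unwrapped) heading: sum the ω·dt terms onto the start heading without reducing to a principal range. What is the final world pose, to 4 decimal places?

(2.7726, -3.7514, -2.3208)

step 1: θ'=-1.0708 (R=-1.0000) → pose (1.3776, -0.0206, -1.0708)
step 2: θ'=-0.3208 (R=1.0000) → pose (1.9398, -0.4901, -0.3208)
step 3: θ'=-2.3208 (R=-2.0000) → pose (2.7726, -3.7514, -2.3208)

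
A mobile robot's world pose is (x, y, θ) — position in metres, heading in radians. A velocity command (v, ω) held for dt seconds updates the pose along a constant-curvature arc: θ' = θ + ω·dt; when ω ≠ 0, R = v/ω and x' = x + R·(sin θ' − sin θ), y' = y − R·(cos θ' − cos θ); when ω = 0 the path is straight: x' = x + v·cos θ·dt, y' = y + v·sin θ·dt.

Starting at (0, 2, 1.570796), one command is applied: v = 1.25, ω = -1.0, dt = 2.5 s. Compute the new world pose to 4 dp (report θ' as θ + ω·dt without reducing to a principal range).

θ' = 1.5708 + -1.0·2.5 = -0.9292
R = v/ω = 1.25/-1.0 = -1.2500
x' = 0 + -1.2500·(sin -0.9292 − sin 1.5708) = 2.2514
y' = 2 − -1.2500·(cos -0.9292 − cos 1.5708) = 2.7481

(2.2514, 2.7481, -0.9292)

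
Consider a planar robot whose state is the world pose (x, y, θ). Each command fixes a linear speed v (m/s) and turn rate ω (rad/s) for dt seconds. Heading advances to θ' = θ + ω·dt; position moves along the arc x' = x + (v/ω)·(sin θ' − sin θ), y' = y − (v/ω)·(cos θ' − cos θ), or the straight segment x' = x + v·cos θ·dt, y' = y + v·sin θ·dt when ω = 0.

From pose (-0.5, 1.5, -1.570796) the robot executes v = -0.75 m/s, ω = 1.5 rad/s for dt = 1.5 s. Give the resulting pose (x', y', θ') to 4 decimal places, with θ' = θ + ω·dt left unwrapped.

(-1.3141, 1.8890, 0.6792)

θ' = -1.5708 + 1.5·1.5 = 0.6792
R = v/ω = -0.75/1.5 = -0.5000
x' = -0.5 + -0.5000·(sin 0.6792 − sin -1.5708) = -1.3141
y' = 1.5 − -0.5000·(cos 0.6792 − cos -1.5708) = 1.8890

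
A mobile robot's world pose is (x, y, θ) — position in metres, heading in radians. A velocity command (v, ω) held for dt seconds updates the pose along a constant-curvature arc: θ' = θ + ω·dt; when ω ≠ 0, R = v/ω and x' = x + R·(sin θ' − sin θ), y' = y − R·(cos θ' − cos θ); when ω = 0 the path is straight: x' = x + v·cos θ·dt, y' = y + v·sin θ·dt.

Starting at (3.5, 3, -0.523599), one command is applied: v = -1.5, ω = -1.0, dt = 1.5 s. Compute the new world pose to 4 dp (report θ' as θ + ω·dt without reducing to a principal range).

θ' = -0.5236 + -1.0·1.5 = -2.0236
R = v/ω = -1.5/-1.0 = 1.5000
x' = 3.5 + 1.5000·(sin -2.0236 − sin -0.5236) = 2.9012
y' = 3 − 1.5000·(cos -2.0236 − cos -0.5236) = 4.9553

(2.9012, 4.9553, -2.0236)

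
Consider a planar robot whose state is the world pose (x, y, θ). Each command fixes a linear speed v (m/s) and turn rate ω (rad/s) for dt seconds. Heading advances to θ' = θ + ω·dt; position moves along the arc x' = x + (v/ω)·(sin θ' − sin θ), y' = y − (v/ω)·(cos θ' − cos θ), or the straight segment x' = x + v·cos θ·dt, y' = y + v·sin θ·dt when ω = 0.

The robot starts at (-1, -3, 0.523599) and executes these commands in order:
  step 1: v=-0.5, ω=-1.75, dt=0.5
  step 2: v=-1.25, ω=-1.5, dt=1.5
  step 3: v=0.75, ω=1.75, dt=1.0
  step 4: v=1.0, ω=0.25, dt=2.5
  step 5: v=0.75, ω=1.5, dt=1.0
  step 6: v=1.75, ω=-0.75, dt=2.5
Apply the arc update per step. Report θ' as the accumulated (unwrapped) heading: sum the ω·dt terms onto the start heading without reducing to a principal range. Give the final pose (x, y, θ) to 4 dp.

step 1: θ'=-0.3514 (R=0.2857) → pose (-1.2412, -3.0208, -0.3514)
step 2: θ'=-2.6014 (R=0.8333) → pose (-1.3829, -1.5237, -2.6014)
step 3: θ'=-0.8514 (R=0.4286) → pose (-1.4849, -2.1737, -0.8514)
step 4: θ'=-0.2264 (R=4.0000) → pose (0.6260, -3.4359, -0.2264)
step 5: θ'=1.2736 (R=0.5000) → pose (1.2163, -3.0951, 1.2736)
step 6: θ'=-0.6014 (R=-2.3333) → pose (4.7676, -1.8544, -0.6014)

(4.7676, -1.8544, -0.6014)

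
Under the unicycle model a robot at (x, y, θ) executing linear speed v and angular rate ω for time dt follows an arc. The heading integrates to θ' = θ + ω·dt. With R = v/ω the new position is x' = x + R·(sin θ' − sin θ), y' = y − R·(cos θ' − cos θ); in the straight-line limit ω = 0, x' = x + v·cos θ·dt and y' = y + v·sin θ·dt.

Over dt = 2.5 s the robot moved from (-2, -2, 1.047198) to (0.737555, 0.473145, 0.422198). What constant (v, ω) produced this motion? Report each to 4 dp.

Δθ = 0.422198 − 1.047198 = -0.625000
ω = Δθ/dt = -0.625000/2.5 = -0.2500
R = Δx/(sin θ' − sin θ) = -6.0000
v = R·ω = -6.0000·-0.2500 = 1.5000

v = 1.5000, ω = -0.2500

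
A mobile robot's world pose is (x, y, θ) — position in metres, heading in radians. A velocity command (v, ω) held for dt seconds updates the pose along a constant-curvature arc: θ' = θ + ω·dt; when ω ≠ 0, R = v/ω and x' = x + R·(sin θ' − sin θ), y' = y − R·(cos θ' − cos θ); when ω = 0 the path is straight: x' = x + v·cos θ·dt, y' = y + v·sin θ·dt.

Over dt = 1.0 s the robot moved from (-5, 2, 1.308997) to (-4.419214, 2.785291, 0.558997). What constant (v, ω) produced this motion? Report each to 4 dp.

Δθ = 0.558997 − 1.308997 = -0.750000
ω = Δθ/dt = -0.750000/1.0 = -0.7500
R = −Δy/(cos θ' − cos θ) = -1.3333
v = R·ω = -1.3333·-0.7500 = 1.0000

v = 1.0000, ω = -0.7500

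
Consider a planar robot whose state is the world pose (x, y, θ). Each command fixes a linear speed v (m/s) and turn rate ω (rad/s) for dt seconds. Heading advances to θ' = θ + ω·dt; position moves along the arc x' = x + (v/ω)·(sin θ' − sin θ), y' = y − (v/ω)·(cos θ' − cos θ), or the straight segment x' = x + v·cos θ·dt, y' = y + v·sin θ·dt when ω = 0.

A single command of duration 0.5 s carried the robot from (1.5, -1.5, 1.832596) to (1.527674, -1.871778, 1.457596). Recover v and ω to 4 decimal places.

v = -0.7500, ω = -0.7500

Δθ = 1.457596 − 1.832596 = -0.375000
ω = Δθ/dt = -0.375000/0.5 = -0.7500
R = −Δy/(cos θ' − cos θ) = 1.0000
v = R·ω = 1.0000·-0.7500 = -0.7500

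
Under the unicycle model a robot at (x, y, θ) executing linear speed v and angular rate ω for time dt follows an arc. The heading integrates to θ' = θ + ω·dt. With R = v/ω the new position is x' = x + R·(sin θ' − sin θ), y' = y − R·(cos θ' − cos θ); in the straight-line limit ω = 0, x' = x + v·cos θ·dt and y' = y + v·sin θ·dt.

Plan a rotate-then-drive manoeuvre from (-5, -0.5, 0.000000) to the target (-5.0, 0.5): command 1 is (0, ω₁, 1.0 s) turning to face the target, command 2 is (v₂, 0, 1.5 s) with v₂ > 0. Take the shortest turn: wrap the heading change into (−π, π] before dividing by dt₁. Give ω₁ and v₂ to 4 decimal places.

heading to target = atan2(0.5−-0.5, -5−-5) = 1.5708
Δθ = wrap(1.5708 − 0.0000) = 1.5708; ω₁ = Δθ/dt₁ = 1.5708
distance = √((-5−-5)² + (0.5−-0.5)²) = 1.0000; v₂ = distance/dt₂ = 0.6667

ω₁ = 1.5708, v₂ = 0.6667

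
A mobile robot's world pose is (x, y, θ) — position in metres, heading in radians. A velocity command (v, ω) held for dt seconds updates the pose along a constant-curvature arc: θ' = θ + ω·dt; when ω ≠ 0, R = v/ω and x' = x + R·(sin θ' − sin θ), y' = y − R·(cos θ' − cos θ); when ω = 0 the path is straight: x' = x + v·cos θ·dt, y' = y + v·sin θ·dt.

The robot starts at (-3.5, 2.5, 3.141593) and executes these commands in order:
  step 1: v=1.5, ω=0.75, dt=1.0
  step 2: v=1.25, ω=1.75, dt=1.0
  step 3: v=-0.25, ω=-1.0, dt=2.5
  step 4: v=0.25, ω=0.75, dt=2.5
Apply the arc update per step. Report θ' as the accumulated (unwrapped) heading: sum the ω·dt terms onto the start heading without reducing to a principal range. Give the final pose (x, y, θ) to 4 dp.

step 1: θ'=3.8916 (R=2.0000) → pose (-4.8633, 1.9634, 3.8916)
step 2: θ'=5.6416 (R=0.7143) → pose (-4.8039, 0.8685, 5.6416)
step 3: θ'=3.1416 (R=0.2500) → pose (-4.6543, 1.3188, 3.1416)
step 4: θ'=5.0166 (R=0.3333) → pose (-4.9723, 0.8856, 5.0166)

(-4.9723, 0.8856, 5.0166)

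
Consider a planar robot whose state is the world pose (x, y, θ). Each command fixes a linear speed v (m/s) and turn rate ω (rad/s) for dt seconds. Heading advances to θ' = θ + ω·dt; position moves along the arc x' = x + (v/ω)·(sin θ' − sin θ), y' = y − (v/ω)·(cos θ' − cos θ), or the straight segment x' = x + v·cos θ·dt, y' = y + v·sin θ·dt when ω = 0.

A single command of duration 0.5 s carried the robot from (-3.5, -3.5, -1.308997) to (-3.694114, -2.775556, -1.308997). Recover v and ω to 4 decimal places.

v = -1.5000, ω = 0.0000

Δθ = -1.308997 − -1.308997 = 0.000000
ω = Δθ/dt = 0.000000/0.5 = 0.0000
ω = 0 → v = (Δx·cos θ + Δy·sin θ)/dt = -1.5000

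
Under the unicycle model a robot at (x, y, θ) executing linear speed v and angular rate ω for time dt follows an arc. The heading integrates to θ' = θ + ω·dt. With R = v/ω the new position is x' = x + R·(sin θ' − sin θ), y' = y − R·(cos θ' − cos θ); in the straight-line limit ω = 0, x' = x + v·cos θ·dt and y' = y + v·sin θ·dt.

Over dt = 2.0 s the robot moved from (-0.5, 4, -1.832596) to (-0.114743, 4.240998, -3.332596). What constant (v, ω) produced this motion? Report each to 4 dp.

Δθ = -3.332596 − -1.832596 = -1.500000
ω = Δθ/dt = -1.500000/2.0 = -0.7500
R = Δx/(sin θ' − sin θ) = 0.3333
v = R·ω = 0.3333·-0.7500 = -0.2500

v = -0.2500, ω = -0.7500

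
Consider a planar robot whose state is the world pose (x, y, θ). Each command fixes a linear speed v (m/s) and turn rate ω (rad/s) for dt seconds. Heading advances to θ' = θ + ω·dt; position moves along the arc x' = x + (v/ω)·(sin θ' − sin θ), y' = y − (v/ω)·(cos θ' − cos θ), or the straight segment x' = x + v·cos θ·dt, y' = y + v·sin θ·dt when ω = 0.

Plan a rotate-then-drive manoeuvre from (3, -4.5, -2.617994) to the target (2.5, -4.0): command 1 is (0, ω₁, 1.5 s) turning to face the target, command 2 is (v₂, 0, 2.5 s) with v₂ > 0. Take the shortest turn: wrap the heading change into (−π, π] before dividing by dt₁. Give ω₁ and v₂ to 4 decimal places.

ω₁ = -0.8727, v₂ = 0.2828

heading to target = atan2(-4−-4.5, 2.5−3) = 2.3562
Δθ = wrap(2.3562 − -2.6180) = -1.3090; ω₁ = Δθ/dt₁ = -0.8727
distance = √((2.5−3)² + (-4−-4.5)²) = 0.7071; v₂ = distance/dt₂ = 0.2828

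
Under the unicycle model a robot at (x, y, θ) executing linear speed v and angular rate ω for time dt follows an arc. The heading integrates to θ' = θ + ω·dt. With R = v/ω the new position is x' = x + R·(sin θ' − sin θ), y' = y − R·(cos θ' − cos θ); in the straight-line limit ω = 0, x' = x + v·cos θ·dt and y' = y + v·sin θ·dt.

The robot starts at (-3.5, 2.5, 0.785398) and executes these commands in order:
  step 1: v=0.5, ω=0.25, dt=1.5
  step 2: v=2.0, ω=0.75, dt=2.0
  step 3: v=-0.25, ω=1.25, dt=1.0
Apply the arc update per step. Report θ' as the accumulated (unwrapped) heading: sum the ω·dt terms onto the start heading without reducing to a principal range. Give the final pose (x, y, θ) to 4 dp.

(-4.0597, 6.5776, 3.9104)

step 1: θ'=1.1604 (R=2.0000) → pose (-3.0803, 3.1163, 1.1604)
step 2: θ'=2.6604 (R=2.6667) → pose (-4.2913, 6.5440, 2.6604)
step 3: θ'=3.9104 (R=-0.2000) → pose (-4.0597, 6.5776, 3.9104)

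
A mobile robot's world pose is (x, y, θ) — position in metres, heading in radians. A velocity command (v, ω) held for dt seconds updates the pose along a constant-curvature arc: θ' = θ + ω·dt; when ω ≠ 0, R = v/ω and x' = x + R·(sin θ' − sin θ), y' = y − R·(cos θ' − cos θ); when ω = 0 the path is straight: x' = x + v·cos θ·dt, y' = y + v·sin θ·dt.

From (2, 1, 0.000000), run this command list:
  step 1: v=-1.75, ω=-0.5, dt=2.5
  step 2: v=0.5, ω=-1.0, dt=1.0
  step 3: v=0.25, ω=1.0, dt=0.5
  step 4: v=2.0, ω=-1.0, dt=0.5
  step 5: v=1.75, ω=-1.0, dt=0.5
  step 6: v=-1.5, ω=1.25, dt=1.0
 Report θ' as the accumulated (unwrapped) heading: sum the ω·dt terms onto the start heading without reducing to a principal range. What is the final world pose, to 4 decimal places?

(-1.8249, 2.5881, -1.5000)

step 1: θ'=-1.2500 (R=3.5000) → pose (-1.3214, 3.3964, -1.2500)
step 2: θ'=-2.2500 (R=-0.5000) → pose (-1.4069, 2.9246, -2.2500)
step 3: θ'=-1.7500 (R=0.2500) → pose (-1.4584, 2.8121, -1.7500)
step 4: θ'=-2.2500 (R=-2.0000) → pose (-1.8702, 1.9123, -2.2500)
step 5: θ'=-2.7500 (R=-1.7500) → pose (-2.5639, 1.3941, -2.7500)
step 6: θ'=-1.5000 (R=-1.2000) → pose (-1.8249, 2.5881, -1.5000)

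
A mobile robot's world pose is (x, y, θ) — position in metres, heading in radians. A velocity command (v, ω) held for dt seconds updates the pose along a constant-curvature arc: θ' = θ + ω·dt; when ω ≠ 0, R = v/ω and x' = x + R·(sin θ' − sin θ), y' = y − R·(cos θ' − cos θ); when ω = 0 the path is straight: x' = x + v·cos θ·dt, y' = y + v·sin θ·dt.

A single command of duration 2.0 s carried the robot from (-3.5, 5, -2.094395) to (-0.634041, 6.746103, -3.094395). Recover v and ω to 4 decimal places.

v = -1.7500, ω = -0.5000

Δθ = -3.094395 − -2.094395 = -1.000000
ω = Δθ/dt = -1.000000/2.0 = -0.5000
R = Δx/(sin θ' − sin θ) = 3.5000
v = R·ω = 3.5000·-0.5000 = -1.7500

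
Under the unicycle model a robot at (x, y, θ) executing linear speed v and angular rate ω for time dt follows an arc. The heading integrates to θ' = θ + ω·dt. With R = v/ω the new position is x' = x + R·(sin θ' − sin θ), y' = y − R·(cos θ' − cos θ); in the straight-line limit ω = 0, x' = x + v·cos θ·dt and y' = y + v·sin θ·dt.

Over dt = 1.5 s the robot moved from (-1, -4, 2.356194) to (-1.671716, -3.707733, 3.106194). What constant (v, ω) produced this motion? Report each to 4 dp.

Δθ = 3.106194 − 2.356194 = 0.750000
ω = Δθ/dt = 0.750000/1.5 = 0.5000
R = Δx/(sin θ' − sin θ) = 1.0000
v = R·ω = 1.0000·0.5000 = 0.5000

v = 0.5000, ω = 0.5000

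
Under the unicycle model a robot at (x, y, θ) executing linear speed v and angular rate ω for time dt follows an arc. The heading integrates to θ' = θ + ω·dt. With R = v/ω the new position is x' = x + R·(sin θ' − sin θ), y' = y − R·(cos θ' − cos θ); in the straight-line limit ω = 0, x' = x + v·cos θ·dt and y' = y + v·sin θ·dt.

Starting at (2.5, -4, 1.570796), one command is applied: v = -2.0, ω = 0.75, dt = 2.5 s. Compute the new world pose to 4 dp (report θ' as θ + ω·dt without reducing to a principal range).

(5.9654, -6.5442, 3.4458)

θ' = 1.5708 + 0.75·2.5 = 3.4458
R = v/ω = -2.0/0.75 = -2.6667
x' = 2.5 + -2.6667·(sin 3.4458 − sin 1.5708) = 5.9654
y' = -4 − -2.6667·(cos 3.4458 − cos 1.5708) = -6.5442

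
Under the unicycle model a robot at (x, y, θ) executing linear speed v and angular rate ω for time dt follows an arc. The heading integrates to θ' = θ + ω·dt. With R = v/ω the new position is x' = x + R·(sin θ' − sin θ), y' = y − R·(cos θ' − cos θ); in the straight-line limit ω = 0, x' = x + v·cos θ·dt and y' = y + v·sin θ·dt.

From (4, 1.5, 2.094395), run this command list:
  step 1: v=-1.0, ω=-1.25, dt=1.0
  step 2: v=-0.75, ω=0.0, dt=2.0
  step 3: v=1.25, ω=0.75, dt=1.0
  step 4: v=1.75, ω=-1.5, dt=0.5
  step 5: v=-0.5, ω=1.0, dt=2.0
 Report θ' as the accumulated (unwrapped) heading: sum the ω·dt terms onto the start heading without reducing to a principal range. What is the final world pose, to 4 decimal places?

step 1: θ'=0.8444 (R=0.8000) → pose (3.9052, 0.5687, 0.8444)
step 2: θ'=0.8444 (straight) → pose (2.9090, -0.5527, 0.8444)
step 3: θ'=1.5944 (R=1.6667) → pose (3.3292, 0.5936, 1.5944)
step 4: θ'=0.8444 (R=-1.1667) → pose (3.6234, 1.3960, 0.8444)
step 5: θ'=2.8444 (R=-0.5000) → pose (3.8508, 0.5858, 2.8444)

(3.8508, 0.5858, 2.8444)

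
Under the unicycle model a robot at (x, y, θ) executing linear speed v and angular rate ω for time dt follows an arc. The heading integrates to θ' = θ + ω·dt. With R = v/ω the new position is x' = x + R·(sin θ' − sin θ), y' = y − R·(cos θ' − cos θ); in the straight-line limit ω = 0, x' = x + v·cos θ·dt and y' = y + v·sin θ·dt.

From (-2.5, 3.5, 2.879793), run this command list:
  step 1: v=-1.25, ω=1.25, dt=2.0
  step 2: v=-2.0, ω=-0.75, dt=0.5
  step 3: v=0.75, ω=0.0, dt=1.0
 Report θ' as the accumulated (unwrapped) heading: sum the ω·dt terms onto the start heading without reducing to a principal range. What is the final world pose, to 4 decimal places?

(-1.6986, 5.2486, 5.0048)

step 1: θ'=5.3798 (R=-1.0000) → pose (-1.4557, 5.0849, 5.3798)
step 2: θ'=5.0048 (R=2.6667) → pose (-1.9147, 5.9667, 5.0048)
step 3: θ'=5.0048 (straight) → pose (-1.6986, 5.2486, 5.0048)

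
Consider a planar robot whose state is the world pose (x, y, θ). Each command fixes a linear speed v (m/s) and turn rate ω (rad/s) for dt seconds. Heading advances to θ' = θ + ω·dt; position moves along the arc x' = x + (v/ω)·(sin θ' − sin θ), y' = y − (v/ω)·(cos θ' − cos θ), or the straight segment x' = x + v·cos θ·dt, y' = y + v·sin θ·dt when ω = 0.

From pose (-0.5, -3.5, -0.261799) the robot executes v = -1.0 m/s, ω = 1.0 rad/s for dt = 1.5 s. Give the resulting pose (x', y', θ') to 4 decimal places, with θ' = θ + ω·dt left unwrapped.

(-1.7040, -4.1394, 1.2382)

θ' = -0.2618 + 1.0·1.5 = 1.2382
R = v/ω = -1.0/1.0 = -1.0000
x' = -0.5 + -1.0000·(sin 1.2382 − sin -0.2618) = -1.7040
y' = -3.5 − -1.0000·(cos 1.2382 − cos -0.2618) = -4.1394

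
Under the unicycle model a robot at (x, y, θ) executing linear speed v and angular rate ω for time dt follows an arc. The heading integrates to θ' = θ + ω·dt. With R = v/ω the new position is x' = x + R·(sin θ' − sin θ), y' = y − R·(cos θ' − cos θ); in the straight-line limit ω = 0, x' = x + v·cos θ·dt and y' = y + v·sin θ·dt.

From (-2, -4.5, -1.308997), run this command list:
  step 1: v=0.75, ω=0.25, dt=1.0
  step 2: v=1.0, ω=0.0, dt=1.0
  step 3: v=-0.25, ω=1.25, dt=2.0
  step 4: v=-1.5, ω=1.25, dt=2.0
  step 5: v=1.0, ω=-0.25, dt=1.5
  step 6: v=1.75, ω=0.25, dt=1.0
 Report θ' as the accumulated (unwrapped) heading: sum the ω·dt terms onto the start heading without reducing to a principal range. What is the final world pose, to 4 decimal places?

step 1: θ'=-1.0590 (R=3.0000) → pose (-1.7178, -5.1928, -1.0590)
step 2: θ'=-1.0590 (straight) → pose (-1.2281, -6.0646, -1.0590)
step 3: θ'=1.4410 (R=-0.2000) → pose (-1.6008, -6.1367, 1.4410)
step 4: θ'=3.9410 (R=-1.2000) → pose (0.4495, -7.1286, 3.9410)
step 5: θ'=3.5660 (R=-4.0000) → pose (-0.7712, -7.9852, 3.5660)
step 6: θ'=3.8160 (R=7.0000) → pose (-2.2597, -8.8966, 3.8160)

(-2.2597, -8.8966, 3.8160)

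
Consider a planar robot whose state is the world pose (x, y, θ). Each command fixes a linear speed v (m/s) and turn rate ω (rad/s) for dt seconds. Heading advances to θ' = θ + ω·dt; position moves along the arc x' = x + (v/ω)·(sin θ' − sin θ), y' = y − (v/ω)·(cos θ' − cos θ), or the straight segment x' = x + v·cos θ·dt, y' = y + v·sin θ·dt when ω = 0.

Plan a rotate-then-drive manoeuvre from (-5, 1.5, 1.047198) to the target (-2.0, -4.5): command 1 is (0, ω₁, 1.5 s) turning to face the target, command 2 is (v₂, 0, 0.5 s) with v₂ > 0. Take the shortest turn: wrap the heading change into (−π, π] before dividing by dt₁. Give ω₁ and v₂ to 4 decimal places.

heading to target = atan2(-4.5−1.5, -2−-5) = -1.1071
Δθ = wrap(-1.1071 − 1.0472) = -2.1543; ω₁ = Δθ/dt₁ = -1.4362
distance = √((-2−-5)² + (-4.5−1.5)²) = 6.7082; v₂ = distance/dt₂ = 13.4164

ω₁ = -1.4362, v₂ = 13.4164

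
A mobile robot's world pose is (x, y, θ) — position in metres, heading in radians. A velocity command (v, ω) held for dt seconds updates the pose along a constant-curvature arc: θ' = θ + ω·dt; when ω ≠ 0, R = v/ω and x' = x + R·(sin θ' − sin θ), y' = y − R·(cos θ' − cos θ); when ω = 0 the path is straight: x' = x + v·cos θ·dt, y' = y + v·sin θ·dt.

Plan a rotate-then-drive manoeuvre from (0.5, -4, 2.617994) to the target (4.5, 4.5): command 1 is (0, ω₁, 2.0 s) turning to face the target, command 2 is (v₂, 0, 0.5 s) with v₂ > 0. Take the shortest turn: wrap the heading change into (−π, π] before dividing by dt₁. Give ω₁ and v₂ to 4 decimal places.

heading to target = atan2(4.5−-4, 4.5−0.5) = 1.1310
Δθ = wrap(1.1310 − 2.6180) = -1.4870; ω₁ = Δθ/dt₁ = -0.7435
distance = √((4.5−0.5)² + (4.5−-4)²) = 9.3941; v₂ = distance/dt₂ = 18.7883

ω₁ = -0.7435, v₂ = 18.7883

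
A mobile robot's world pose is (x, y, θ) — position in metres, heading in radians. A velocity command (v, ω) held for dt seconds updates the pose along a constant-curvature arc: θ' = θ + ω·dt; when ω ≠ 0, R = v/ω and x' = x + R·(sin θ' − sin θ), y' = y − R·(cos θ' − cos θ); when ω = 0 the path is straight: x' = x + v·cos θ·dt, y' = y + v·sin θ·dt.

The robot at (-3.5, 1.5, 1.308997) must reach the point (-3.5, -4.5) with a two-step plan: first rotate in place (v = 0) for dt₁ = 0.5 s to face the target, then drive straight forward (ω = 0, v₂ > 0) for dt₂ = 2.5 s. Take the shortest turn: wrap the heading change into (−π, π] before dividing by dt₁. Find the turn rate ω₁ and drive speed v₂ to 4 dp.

ω₁ = -5.7596, v₂ = 2.4000

heading to target = atan2(-4.5−1.5, -3.5−-3.5) = -1.5708
Δθ = wrap(-1.5708 − 1.3090) = -2.8798; ω₁ = Δθ/dt₁ = -5.7596
distance = √((-3.5−-3.5)² + (-4.5−1.5)²) = 6.0000; v₂ = distance/dt₂ = 2.4000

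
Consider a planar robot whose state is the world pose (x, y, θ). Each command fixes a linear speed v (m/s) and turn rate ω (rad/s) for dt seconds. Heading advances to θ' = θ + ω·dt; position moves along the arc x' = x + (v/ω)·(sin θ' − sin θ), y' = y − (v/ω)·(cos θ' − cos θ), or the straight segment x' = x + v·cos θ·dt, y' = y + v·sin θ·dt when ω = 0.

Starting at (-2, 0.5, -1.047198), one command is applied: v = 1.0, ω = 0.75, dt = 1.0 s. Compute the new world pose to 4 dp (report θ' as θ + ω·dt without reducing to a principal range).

θ' = -1.0472 + 0.75·1.0 = -0.2972
R = v/ω = 1.0/0.75 = 1.3333
x' = -2 + 1.3333·(sin -0.2972 − sin -1.0472) = -1.2358
y' = 0.5 − 1.3333·(cos -0.2972 − cos -1.0472) = -0.1082

(-1.2358, -0.1082, -0.2972)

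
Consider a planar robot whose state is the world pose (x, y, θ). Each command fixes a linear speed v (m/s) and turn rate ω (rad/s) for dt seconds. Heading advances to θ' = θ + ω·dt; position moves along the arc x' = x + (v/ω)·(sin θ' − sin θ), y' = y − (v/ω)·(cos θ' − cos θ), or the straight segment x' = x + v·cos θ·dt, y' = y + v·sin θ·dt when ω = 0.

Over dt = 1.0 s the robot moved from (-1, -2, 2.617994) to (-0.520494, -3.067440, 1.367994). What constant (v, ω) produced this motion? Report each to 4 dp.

v = -1.2500, ω = -1.2500

Δθ = 1.367994 − 2.617994 = -1.250000
ω = Δθ/dt = -1.250000/1.0 = -1.2500
R = −Δy/(cos θ' − cos θ) = 1.0000
v = R·ω = 1.0000·-1.2500 = -1.2500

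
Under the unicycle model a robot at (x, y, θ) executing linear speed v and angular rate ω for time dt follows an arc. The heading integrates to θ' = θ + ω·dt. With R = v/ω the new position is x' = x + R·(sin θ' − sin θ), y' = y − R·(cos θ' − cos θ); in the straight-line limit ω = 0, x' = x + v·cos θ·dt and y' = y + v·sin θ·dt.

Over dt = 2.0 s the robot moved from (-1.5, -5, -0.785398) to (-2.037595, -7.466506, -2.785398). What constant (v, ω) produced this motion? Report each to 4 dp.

Δθ = -2.785398 − -0.785398 = -2.000000
ω = Δθ/dt = -2.000000/2.0 = -1.0000
R = −Δy/(cos θ' − cos θ) = -1.5000
v = R·ω = -1.5000·-1.0000 = 1.5000

v = 1.5000, ω = -1.0000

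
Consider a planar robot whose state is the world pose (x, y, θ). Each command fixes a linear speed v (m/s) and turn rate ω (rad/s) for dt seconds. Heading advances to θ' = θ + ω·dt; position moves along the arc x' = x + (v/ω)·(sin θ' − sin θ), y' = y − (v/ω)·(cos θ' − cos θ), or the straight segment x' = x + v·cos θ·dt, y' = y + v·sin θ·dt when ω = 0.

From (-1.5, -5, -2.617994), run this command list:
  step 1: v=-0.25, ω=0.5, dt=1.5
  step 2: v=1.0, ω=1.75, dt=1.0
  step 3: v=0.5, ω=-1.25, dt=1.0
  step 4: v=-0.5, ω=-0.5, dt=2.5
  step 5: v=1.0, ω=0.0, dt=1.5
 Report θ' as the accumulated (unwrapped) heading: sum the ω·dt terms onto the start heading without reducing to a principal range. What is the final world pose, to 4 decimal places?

(-1.2676, -5.4474, -2.6180)

step 1: θ'=-1.8680 (R=-0.5000) → pose (-1.2719, -4.7134, -1.8680)
step 2: θ'=-0.1180 (R=0.5714) → pose (-0.7928, -5.4482, -0.1180)
step 3: θ'=-1.3680 (R=-0.4000) → pose (-0.4481, -5.7649, -1.3680)
step 4: θ'=-2.6180 (R=1.0000) → pose (0.0314, -4.6974, -2.6180)
step 5: θ'=-2.6180 (straight) → pose (-1.2676, -5.4474, -2.6180)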